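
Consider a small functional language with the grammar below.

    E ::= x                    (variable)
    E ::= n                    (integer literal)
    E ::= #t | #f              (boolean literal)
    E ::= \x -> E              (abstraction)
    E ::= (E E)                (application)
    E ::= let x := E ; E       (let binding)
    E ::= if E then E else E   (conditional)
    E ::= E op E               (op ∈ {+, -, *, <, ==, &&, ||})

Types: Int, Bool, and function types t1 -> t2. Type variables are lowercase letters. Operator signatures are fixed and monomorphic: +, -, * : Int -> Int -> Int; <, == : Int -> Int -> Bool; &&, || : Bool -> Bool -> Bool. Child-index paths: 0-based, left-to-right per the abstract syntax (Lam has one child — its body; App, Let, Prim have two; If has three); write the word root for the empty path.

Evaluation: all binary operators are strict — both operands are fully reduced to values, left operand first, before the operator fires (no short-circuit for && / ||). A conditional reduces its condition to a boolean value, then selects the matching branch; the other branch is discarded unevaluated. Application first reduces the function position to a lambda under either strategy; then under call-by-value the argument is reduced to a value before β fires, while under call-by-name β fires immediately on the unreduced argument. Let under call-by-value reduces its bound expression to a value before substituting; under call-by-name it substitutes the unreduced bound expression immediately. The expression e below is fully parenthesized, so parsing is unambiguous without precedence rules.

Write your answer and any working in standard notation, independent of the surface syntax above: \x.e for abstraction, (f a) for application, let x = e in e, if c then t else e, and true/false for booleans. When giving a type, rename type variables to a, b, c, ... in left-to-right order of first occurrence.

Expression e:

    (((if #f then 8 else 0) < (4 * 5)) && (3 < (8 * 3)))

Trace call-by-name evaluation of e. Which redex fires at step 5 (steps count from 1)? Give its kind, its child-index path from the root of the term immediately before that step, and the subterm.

Derivation:
step 0: (((if false then 8 else 0) < (4 * 5)) && (3 < (8 * 3)))
step 1: [if@0.0] ((0 < (4 * 5)) && (3 < (8 * 3)))
step 2: [delta@0.1] ((0 < 20) && (3 < (8 * 3)))
step 3: [delta@0] (true && (3 < (8 * 3)))
step 4: [delta@1.1] (true && (3 < 24))
step 5: [delta@1] (true && true)

Answer: delta at 1 : (3 < 24)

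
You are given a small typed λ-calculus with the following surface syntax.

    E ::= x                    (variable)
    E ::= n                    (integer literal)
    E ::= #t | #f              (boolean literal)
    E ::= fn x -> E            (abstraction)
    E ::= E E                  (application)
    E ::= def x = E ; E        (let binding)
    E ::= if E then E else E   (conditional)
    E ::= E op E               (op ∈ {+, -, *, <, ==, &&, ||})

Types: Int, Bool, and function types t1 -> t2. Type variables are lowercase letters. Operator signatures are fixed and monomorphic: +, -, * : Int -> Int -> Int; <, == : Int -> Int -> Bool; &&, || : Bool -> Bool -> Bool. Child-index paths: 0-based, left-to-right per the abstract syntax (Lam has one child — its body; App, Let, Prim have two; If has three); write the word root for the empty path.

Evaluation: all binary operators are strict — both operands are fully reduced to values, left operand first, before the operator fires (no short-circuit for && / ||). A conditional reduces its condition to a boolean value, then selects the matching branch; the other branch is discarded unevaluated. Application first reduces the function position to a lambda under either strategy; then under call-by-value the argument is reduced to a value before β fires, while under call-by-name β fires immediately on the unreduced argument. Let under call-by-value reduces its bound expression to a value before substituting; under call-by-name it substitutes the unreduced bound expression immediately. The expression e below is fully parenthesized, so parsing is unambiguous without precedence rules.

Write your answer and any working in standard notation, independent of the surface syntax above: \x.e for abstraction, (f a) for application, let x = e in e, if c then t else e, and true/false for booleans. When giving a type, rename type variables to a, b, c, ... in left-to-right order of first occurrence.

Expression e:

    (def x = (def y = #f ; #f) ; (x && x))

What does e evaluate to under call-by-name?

Working:
step 0: (let x = (let y = false in false) in (x && x))
step 1: [let@root] ((let y = false in false) && (let y = false in false))
step 2: [let@0] (false && (let y = false in false))
step 3: [let@1] (false && false)
step 4: [delta@root] false

Answer: false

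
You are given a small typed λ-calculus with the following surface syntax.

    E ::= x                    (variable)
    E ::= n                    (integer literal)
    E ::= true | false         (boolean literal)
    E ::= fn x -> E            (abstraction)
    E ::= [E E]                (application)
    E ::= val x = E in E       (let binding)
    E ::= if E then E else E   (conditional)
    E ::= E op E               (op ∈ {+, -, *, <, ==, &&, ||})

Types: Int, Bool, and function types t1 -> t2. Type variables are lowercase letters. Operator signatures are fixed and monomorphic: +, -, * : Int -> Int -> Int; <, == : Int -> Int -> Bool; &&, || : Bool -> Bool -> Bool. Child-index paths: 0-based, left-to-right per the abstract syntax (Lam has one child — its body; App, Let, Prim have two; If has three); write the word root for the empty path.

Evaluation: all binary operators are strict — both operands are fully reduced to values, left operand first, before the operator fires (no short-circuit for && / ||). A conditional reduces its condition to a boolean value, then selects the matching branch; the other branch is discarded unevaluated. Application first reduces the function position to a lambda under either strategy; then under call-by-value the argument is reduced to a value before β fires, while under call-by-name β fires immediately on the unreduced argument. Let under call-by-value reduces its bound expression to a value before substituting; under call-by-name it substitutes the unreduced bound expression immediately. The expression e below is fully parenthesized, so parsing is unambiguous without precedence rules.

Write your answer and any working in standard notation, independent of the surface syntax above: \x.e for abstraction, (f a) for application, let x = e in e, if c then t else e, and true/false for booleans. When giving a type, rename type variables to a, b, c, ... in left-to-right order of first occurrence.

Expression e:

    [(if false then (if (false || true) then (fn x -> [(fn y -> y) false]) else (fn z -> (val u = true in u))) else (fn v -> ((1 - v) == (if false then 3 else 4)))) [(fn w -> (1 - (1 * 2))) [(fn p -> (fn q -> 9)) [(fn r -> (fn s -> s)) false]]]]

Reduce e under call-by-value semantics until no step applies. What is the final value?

Derivation:
step 0: ((if false then (if (false || true) then (\x.((\y.y) false)) else (\z.(let u = true in u))) else (\v.((1 - v) == (if false then 3 else 4)))) ((\w.(1 - (1 * 2))) ((\p.(\q.9)) ((\r.(\s.s)) false))))
step 1: [if@0] ((\v.((1 - v) == (if false then 3 else 4))) ((\w.(1 - (1 * 2))) ((\p.(\q.9)) ((\r.(\s.s)) false))))
step 2: [beta@1.1.1] ((\v.((1 - v) == (if false then 3 else 4))) ((\w.(1 - (1 * 2))) ((\p.(\q.9)) (\s.s))))
step 3: [beta@1.1] ((\v.((1 - v) == (if false then 3 else 4))) ((\w.(1 - (1 * 2))) (\q.9)))
step 4: [beta@1] ((\v.((1 - v) == (if false then 3 else 4))) (1 - (1 * 2)))
step 5: [delta@1.1] ((\v.((1 - v) == (if false then 3 else 4))) (1 - 2))
step 6: [delta@1] ((\v.((1 - v) == (if false then 3 else 4))) -1)
step 7: [beta@root] ((1 - -1) == (if false then 3 else 4))
step 8: [delta@0] (2 == (if false then 3 else 4))
step 9: [if@1] (2 == 4)
step 10: [delta@root] false

Answer: false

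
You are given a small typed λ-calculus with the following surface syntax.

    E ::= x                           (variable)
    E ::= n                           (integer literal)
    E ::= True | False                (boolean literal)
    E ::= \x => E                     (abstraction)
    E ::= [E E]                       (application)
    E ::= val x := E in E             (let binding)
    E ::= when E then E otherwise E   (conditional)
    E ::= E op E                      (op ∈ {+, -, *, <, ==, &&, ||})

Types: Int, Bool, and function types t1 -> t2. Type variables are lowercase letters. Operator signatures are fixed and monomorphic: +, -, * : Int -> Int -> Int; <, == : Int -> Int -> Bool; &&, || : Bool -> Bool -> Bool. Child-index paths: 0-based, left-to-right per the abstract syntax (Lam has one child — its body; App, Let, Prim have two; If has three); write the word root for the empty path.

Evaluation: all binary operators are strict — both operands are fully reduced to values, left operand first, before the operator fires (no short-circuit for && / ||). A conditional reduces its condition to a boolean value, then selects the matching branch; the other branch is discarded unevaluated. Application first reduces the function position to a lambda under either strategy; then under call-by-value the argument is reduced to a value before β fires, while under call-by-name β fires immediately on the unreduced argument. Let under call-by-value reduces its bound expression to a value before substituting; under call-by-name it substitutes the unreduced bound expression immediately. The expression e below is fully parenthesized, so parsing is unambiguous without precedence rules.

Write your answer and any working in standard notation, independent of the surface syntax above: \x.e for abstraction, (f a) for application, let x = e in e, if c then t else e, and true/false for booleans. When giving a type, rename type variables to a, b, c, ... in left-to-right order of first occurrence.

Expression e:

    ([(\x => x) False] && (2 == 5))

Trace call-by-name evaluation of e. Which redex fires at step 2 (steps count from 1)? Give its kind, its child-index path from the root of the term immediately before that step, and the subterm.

Answer: delta at 1 : (2 == 5)

Working:
step 0: (((\x.x) false) && (2 == 5))
step 1: [beta@0] (false && (2 == 5))
step 2: [delta@1] (false && false)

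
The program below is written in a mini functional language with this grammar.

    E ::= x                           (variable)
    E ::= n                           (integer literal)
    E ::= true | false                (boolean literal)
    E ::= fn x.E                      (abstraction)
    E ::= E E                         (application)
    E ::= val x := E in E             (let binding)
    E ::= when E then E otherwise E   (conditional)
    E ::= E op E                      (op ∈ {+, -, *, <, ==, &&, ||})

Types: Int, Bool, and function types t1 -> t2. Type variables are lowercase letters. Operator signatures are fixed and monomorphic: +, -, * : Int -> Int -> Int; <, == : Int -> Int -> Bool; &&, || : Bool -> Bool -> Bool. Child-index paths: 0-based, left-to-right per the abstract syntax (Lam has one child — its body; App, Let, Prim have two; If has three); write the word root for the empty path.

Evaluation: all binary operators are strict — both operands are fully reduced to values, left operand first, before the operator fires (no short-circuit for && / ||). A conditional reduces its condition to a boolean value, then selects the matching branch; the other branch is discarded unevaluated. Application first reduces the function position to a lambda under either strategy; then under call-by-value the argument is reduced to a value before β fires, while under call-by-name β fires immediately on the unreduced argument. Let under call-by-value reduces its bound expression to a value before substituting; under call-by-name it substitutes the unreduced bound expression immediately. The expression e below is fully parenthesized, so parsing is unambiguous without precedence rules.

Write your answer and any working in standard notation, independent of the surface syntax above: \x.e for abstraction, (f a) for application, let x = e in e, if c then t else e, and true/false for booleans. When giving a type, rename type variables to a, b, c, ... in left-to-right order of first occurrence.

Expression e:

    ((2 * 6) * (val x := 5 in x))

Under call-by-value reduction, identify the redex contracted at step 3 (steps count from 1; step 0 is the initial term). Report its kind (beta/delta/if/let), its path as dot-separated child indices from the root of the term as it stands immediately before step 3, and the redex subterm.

Trace:
step 0: ((2 * 6) * (let x = 5 in x))
step 1: [delta@0] (12 * (let x = 5 in x))
step 2: [let@1] (12 * 5)
step 3: [delta@root] 60

Answer: delta at root : (12 * 5)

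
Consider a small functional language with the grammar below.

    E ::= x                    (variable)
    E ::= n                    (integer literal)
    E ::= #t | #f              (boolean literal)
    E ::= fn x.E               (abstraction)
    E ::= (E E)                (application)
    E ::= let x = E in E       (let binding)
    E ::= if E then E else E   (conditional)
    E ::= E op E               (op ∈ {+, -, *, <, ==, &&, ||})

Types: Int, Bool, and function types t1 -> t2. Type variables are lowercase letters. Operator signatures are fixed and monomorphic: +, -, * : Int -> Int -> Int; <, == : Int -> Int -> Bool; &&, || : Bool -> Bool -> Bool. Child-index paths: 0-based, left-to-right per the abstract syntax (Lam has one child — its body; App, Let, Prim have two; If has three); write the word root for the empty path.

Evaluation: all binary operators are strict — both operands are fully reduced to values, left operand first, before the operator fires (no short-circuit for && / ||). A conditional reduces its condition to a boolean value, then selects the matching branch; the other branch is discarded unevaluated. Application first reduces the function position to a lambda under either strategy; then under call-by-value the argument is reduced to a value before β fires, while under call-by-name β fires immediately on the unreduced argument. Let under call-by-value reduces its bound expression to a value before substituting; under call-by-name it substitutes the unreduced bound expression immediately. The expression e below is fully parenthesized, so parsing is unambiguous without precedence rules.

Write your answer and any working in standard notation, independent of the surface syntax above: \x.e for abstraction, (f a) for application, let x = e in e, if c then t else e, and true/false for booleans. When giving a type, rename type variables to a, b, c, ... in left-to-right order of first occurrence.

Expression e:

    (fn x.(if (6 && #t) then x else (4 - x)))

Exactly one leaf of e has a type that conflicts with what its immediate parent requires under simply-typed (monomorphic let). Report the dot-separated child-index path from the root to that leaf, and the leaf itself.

Answer: 0.0.0 : 6

Trace:
  unify Int ~ Bool
  FAIL: mismatch Int ~ Bool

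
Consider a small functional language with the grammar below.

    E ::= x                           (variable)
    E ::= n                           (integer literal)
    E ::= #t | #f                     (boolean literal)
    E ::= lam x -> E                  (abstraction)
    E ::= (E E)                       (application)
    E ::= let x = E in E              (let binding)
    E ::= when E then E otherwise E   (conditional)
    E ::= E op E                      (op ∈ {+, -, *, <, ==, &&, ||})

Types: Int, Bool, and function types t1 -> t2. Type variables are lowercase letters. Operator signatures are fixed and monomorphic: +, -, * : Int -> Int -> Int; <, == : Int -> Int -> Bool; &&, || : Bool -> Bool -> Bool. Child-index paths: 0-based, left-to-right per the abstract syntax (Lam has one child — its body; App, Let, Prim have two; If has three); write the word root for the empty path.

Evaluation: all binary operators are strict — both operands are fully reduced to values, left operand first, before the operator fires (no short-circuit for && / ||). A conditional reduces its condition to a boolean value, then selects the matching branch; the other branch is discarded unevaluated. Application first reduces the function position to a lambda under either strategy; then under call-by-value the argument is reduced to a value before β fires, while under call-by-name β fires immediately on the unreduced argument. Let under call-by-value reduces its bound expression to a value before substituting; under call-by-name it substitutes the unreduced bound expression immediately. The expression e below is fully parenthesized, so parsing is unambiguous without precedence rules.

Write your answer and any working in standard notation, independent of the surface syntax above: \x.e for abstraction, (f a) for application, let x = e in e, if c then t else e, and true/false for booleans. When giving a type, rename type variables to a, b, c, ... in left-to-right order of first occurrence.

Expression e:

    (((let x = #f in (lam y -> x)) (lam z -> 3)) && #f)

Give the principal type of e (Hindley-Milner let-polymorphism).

Trace:
let x : Bool
x : Bool
\y._ : a -> Bool
\z._ : b -> Int
  unify a -> Bool ~ (b -> Int) -> c
  unify a ~ b -> Int
  unify Bool ~ c
_ _ : Bool
  unify Bool ~ Bool
  unify Bool ~ Bool

Answer: Bool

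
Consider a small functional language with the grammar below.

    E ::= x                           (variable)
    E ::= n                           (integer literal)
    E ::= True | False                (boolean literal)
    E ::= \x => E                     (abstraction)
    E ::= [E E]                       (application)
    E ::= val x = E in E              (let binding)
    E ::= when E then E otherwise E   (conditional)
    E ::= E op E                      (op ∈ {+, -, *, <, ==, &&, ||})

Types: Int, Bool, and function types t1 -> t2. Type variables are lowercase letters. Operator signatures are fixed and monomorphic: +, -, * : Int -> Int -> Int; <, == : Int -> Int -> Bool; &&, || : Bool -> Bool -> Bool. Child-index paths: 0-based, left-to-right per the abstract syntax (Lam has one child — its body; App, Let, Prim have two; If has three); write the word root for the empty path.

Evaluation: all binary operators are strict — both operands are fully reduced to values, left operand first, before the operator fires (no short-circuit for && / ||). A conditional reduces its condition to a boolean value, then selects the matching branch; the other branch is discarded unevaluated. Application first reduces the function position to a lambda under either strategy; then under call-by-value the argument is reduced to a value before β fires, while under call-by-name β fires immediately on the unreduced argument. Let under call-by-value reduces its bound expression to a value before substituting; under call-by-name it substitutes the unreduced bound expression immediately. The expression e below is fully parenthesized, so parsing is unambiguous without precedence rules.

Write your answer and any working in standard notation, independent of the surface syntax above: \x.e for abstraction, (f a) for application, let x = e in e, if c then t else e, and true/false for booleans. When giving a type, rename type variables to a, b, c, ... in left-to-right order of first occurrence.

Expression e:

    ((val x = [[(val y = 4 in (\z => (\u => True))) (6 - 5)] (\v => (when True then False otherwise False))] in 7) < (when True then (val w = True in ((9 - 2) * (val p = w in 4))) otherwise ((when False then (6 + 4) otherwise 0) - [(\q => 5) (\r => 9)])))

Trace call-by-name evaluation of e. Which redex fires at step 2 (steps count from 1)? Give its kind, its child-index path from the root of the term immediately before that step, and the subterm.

Working:
step 0: ((let x = (((let y = 4 in (\z.(\u.true))) (6 - 5)) (\v.(if true then false else false))) in 7) < (if true then (let w = true in ((9 - 2) * (let p = w in 4))) else ((if false then (6 + 4) else 0) - ((\q.5) (\r.9)))))
step 1: [let@0] (7 < (if true then (let w = true in ((9 - 2) * (let p = w in 4))) else ((if false then (6 + 4) else 0) - ((\q.5) (\r.9)))))
step 2: [if@1] (7 < (let w = true in ((9 - 2) * (let p = w in 4))))

Answer: if at 1 : (if true then (let w = true in ((9 - 2) * (let p = w in 4))) else ((if false then (6 + 4) else 0) - ((\q.5) (\r.9))))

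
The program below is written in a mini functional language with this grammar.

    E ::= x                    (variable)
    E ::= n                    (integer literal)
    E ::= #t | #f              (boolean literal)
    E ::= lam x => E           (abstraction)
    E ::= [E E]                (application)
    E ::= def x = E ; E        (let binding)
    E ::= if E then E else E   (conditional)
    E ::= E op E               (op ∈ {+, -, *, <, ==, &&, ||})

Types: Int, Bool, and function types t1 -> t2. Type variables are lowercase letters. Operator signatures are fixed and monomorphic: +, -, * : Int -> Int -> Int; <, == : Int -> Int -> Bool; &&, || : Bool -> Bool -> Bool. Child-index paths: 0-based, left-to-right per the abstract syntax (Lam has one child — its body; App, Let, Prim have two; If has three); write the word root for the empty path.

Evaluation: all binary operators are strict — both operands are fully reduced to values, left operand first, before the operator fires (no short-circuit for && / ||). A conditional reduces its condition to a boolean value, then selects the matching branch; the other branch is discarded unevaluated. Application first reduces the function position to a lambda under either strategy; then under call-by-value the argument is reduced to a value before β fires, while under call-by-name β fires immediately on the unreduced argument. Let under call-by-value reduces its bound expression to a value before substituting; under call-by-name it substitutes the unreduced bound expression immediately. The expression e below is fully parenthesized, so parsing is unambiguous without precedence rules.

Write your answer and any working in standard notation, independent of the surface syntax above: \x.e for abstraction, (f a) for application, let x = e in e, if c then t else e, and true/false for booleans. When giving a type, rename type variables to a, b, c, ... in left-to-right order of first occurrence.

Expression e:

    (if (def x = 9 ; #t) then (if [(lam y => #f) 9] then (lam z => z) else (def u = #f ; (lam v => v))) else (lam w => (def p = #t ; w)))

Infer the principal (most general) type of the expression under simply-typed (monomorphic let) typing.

Trace:
let x : Int
  unify Bool ~ Bool
\y._ : a -> Bool
  unify a -> Bool ~ Int -> b
  unify a ~ Int
  unify Bool ~ b
_ _ : Bool
  unify Bool ~ Bool
z : c
\z._ : c -> c
let u : Bool
v : d
\v._ : d -> d
  unify c -> c ~ d -> d
  unify c ~ d
  unify d ~ d
let p : Bool
w : e
\w._ : e -> e
  unify d -> d ~ e -> e
  unify d ~ e
  unify e ~ e

Answer: a -> a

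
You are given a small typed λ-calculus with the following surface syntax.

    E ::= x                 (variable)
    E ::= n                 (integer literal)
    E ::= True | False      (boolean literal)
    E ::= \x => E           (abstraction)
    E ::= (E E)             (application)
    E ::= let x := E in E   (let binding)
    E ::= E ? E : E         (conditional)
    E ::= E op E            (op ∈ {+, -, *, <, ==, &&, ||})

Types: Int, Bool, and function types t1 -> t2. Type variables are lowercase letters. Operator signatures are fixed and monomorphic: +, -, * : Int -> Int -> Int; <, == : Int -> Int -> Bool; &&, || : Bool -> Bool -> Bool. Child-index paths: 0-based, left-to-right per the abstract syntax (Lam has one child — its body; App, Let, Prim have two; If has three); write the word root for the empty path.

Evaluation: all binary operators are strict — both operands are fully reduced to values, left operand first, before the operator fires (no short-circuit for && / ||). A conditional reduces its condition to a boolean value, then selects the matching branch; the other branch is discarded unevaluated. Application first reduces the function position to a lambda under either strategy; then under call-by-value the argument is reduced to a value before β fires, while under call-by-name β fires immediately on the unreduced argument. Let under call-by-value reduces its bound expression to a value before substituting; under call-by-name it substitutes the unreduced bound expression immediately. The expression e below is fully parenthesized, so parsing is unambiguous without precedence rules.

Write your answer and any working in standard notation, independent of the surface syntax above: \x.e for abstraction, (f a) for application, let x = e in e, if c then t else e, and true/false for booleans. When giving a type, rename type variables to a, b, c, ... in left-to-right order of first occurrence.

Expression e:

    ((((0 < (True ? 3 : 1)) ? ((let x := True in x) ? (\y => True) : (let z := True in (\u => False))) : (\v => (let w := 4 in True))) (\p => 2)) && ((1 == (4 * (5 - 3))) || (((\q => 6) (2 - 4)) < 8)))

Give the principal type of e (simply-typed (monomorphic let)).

Answer: Bool

Working:
  unify Int ~ Int
  unify Bool ~ Bool
  unify Int ~ Int
  unify Int ~ Int
  unify Bool ~ Bool
let x : Bool
x : Bool
  unify Bool ~ Bool
\y._ : a -> Bool
let z : Bool
\u._ : b -> Bool
  unify a -> Bool ~ b -> Bool
  unify a ~ b
  unify Bool ~ Bool
let w : Int
\v._ : c -> Bool
  unify b -> Bool ~ c -> Bool
  unify b ~ c
  unify Bool ~ Bool
\p._ : d -> Int
  unify c -> Bool ~ (d -> Int) -> e
  unify c ~ d -> Int
  unify Bool ~ e
_ _ : Bool
  unify Bool ~ Bool
  unify Int ~ Int
  unify Int ~ Int
  unify Int ~ Int
  unify Int ~ Int
  unify Int ~ Int
  unify Int ~ Int
  unify Bool ~ Bool
\q._ : f -> Int
  unify Int ~ Int
  unify Int ~ Int
  unify f -> Int ~ Int -> g
  unify f ~ Int
  unify Int ~ g
_ _ : Int
  unify Int ~ Int
  unify Int ~ Int
  unify Bool ~ Bool
  unify Bool ~ Bool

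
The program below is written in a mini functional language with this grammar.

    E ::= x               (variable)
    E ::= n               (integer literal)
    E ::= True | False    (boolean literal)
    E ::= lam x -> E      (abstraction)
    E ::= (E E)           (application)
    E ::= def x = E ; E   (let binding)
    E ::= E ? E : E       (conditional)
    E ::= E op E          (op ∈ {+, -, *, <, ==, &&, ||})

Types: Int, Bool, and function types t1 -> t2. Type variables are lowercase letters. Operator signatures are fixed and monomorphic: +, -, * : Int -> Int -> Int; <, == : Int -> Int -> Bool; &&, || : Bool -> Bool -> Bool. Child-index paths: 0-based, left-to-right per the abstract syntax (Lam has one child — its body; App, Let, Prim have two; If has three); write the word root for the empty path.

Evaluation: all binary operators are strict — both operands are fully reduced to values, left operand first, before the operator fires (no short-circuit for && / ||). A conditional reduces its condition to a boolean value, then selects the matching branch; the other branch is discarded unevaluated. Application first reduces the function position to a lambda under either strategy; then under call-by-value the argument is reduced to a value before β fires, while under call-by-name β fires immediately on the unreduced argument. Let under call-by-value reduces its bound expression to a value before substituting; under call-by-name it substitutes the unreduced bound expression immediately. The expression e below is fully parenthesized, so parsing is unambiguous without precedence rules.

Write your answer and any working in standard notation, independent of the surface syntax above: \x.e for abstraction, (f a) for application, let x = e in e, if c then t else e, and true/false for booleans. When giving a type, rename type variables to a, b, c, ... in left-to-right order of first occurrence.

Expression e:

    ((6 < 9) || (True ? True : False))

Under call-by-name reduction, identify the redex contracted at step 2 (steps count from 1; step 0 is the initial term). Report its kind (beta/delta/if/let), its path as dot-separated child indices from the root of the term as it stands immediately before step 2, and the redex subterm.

Working:
step 0: ((6 < 9) || (if true then true else false))
step 1: [delta@0] (true || (if true then true else false))
step 2: [if@1] (true || true)

Answer: if at 1 : (if true then true else false)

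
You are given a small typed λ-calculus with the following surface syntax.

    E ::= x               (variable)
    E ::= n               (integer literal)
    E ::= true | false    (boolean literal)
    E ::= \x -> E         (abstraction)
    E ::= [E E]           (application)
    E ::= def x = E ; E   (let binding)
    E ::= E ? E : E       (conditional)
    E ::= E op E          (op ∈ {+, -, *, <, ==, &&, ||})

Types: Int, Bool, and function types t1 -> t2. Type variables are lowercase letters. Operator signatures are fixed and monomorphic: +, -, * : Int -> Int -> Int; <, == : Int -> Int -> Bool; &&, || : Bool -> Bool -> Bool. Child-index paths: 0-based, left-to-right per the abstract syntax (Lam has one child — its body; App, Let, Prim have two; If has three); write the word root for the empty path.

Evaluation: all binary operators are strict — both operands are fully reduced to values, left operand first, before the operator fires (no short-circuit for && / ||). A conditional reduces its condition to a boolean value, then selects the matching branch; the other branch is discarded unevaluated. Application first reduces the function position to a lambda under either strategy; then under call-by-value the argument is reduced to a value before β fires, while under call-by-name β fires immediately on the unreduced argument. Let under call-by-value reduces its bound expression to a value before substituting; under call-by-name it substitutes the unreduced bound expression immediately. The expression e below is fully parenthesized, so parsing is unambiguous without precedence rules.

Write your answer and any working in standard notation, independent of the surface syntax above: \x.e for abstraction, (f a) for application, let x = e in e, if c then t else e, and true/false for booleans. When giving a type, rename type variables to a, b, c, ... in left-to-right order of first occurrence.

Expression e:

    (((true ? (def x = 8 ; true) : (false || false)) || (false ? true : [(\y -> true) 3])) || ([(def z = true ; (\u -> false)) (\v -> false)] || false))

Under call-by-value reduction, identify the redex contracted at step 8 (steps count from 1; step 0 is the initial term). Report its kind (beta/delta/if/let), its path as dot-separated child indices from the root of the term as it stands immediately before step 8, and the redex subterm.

Trace:
step 0: (((if true then (let x = 8 in true) else (false || false)) || (if false then true else ((\y.true) 3))) || (((let z = true in (\u.false)) (\v.false)) || false))
step 1: [if@0.0] (((let x = 8 in true) || (if false then true else ((\y.true) 3))) || (((let z = true in (\u.false)) (\v.false)) || false))
step 2: [let@0.0] ((true || (if false then true else ((\y.true) 3))) || (((let z = true in (\u.false)) (\v.false)) || false))
step 3: [if@0.1] ((true || ((\y.true) 3)) || (((let z = true in (\u.false)) (\v.false)) || false))
step 4: [beta@0.1] ((true || true) || (((let z = true in (\u.false)) (\v.false)) || false))
step 5: [delta@0] (true || (((let z = true in (\u.false)) (\v.false)) || false))
step 6: [let@1.0.0] (true || (((\u.false) (\v.false)) || false))
step 7: [beta@1.0] (true || (false || false))
step 8: [delta@1] (true || false)

Answer: delta at 1 : (false || false)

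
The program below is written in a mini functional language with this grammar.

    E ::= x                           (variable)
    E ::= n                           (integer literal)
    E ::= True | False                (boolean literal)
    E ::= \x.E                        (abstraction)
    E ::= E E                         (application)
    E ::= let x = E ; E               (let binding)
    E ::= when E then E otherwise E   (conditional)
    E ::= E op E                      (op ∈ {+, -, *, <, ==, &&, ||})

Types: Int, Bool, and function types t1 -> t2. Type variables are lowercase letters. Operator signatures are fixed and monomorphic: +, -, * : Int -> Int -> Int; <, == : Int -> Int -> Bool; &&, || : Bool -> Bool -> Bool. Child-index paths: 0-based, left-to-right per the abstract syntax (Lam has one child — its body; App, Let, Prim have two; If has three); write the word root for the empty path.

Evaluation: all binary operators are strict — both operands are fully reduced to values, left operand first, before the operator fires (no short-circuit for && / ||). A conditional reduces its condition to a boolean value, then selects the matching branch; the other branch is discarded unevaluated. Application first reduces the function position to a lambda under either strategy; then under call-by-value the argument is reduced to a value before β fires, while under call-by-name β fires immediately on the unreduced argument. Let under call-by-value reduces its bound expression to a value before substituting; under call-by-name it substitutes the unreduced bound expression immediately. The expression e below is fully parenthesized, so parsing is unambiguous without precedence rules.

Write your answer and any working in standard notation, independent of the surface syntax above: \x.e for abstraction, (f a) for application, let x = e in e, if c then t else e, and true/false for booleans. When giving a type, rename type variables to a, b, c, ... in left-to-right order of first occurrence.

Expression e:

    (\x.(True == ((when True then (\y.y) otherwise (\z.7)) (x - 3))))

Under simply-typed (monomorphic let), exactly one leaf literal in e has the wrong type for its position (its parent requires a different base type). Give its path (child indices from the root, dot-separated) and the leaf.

Answer: 0.0 : true

Derivation:
  unify Bool ~ Int
  FAIL: mismatch Bool ~ Int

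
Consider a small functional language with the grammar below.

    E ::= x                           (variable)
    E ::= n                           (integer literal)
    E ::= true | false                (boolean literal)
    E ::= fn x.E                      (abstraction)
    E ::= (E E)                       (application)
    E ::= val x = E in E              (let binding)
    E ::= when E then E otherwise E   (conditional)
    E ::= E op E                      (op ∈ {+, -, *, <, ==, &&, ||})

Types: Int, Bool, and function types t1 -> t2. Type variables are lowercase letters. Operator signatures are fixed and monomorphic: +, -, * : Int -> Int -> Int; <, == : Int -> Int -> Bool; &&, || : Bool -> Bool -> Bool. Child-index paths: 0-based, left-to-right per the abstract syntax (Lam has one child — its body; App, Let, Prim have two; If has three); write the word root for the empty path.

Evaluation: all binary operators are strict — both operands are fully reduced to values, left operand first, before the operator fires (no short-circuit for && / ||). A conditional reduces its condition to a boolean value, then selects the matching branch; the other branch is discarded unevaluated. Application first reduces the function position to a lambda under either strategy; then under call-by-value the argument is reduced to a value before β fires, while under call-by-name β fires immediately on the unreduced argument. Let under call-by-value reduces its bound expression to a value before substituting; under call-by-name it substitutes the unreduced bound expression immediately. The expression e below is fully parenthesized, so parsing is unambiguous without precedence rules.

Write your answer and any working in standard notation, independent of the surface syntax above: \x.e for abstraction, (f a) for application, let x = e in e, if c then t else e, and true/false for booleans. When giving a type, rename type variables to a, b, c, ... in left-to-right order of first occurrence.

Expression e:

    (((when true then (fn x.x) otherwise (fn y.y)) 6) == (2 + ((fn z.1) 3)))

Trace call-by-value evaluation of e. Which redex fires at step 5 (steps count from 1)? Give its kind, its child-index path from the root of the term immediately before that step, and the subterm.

Answer: delta at root : (6 == 3)

Trace:
step 0: (((if true then (\x.x) else (\y.y)) 6) == (2 + ((\z.1) 3)))
step 1: [if@0.0] (((\x.x) 6) == (2 + ((\z.1) 3)))
step 2: [beta@0] (6 == (2 + ((\z.1) 3)))
step 3: [beta@1.1] (6 == (2 + 1))
step 4: [delta@1] (6 == 3)
step 5: [delta@root] false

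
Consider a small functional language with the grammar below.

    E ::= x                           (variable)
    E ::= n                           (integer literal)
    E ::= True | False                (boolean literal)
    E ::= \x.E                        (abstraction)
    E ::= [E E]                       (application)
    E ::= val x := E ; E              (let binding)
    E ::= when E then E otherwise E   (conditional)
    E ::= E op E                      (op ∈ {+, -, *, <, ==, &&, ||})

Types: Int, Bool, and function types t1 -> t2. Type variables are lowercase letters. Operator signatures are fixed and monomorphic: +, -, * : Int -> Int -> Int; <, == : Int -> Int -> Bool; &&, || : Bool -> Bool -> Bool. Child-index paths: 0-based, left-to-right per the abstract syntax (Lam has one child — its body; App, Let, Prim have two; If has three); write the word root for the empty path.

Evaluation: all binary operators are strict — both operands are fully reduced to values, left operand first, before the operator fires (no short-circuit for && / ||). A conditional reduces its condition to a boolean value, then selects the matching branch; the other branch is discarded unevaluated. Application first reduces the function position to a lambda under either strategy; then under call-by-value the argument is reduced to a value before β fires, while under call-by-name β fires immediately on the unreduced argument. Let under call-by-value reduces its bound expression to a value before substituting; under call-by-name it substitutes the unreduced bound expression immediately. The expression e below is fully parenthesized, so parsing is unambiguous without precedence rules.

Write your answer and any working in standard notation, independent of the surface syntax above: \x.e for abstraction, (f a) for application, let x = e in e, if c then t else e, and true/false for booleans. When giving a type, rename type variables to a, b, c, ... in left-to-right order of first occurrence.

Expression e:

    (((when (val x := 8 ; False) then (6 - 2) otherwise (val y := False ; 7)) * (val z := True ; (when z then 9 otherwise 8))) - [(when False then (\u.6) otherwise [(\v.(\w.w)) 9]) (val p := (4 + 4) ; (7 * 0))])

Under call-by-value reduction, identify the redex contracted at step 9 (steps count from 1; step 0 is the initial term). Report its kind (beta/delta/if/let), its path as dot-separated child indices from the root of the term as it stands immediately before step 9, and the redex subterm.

Working:
step 0: (((if (let x = 8 in false) then (6 - 2) else (let y = false in 7)) * (let z = true in (if z then 9 else 8))) - ((if false then (\u.6) else ((\v.(\w.w)) 9)) (let p = (4 + 4) in (7 * 0))))
step 1: [let@0.0.0] (((if false then (6 - 2) else (let y = false in 7)) * (let z = true in (if z then 9 else 8))) - ((if false then (\u.6) else ((\v.(\w.w)) 9)) (let p = (4 + 4) in (7 * 0))))
step 2: [if@0.0] (((let y = false in 7) * (let z = true in (if z then 9 else 8))) - ((if false then (\u.6) else ((\v.(\w.w)) 9)) (let p = (4 + 4) in (7 * 0))))
step 3: [let@0.0] ((7 * (let z = true in (if z then 9 else 8))) - ((if false then (\u.6) else ((\v.(\w.w)) 9)) (let p = (4 + 4) in (7 * 0))))
step 4: [let@0.1] ((7 * (if true then 9 else 8)) - ((if false then (\u.6) else ((\v.(\w.w)) 9)) (let p = (4 + 4) in (7 * 0))))
step 5: [if@0.1] ((7 * 9) - ((if false then (\u.6) else ((\v.(\w.w)) 9)) (let p = (4 + 4) in (7 * 0))))
step 6: [delta@0] (63 - ((if false then (\u.6) else ((\v.(\w.w)) 9)) (let p = (4 + 4) in (7 * 0))))
step 7: [if@1.0] (63 - (((\v.(\w.w)) 9) (let p = (4 + 4) in (7 * 0))))
step 8: [beta@1.0] (63 - ((\w.w) (let p = (4 + 4) in (7 * 0))))
step 9: [delta@1.1.0] (63 - ((\w.w) (let p = 8 in (7 * 0))))

Answer: delta at 1.1.0 : (4 + 4)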